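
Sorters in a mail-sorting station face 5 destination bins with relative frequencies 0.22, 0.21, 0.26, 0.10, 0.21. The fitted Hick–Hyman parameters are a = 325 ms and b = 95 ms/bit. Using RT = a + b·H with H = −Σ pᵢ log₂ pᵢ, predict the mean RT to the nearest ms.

H = 0.22·log₂(1/0.22) + 0.21·log₂(1/0.21) + 0.26·log₂(1/0.26) + 0.10·log₂(1/0.10) + 0.21·log₂(1/0.21) = 2.2637 bits.
RT = 325 + 95 × 2.2637 = 540.05 ms.

540 ms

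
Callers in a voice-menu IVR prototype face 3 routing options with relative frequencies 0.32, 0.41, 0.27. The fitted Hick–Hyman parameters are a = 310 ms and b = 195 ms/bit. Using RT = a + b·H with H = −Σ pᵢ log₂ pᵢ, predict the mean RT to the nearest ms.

615 ms

H = 0.32·log₂(1/0.32) + 0.41·log₂(1/0.41) + 0.27·log₂(1/0.27) = 1.5634 bits.
RT = 310 + 195 × 1.5634 = 614.87 ms.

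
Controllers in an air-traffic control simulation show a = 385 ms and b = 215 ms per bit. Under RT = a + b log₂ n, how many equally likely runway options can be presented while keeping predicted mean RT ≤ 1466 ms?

Set 385 + 215·log₂ n ≤ 1466 → log₂ n ≤ (1466 − 385)/215 = 5.0279.
So n ≤ 2^5.0279 = 32.625; the largest integer n is 32.

32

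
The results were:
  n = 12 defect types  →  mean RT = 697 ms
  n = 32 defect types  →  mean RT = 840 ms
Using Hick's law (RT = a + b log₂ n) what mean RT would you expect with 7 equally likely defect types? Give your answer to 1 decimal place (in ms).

618.4 ms

With log₂ n on the abscissa the relation is linear; from the two conditions:
  b = (840 − 697) / (log₂ 32 − log₂ 12) = 143 / (5 − 3.5850) = 101.057 ms/bit
  a = 697 − 101.057 × 3.5850 = 334.713 ms
Then RT(7) = 334.713 + 101.057 × log₂ 7 = 334.713 + 101.057 × 2.8074 ≈ 618.417 ms.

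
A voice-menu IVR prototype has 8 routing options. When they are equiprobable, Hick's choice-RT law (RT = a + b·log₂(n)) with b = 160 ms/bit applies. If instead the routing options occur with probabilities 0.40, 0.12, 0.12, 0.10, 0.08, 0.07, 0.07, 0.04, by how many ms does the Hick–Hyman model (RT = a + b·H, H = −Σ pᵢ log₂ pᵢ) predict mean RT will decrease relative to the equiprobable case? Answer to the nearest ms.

62 ms

Equiprobable entropy H₀ = log₂ 8 = 3.0000 bits.
Skewed entropy H = −Σ pᵢ log₂ pᵢ = 2.6095 bits.
ΔRT = b·(H₀ − H) = 160 × 0.3905 = 62.48 ms.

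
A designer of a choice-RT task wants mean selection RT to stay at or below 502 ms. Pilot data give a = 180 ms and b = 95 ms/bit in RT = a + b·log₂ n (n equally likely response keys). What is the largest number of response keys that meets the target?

Set 180 + 95·log₂ n ≤ 502 → log₂ n ≤ (502 − 180)/95 = 3.3895.
So n ≤ 2^3.3895 = 10.479; the largest integer n is 10.

10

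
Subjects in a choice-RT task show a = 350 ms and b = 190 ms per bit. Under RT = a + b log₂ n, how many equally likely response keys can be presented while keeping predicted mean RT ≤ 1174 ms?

20

Information budget: (1174 − 350)/190 = 4.3368 bits, so n ≤ 2^4.3368 = 20.208 → at most 20.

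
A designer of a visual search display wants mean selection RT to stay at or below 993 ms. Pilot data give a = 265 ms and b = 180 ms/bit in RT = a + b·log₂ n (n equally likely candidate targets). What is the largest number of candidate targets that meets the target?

16

Information budget: (993 − 265)/180 = 4.0444 bits, so n ≤ 2^4.0444 = 16.501 → at most 16.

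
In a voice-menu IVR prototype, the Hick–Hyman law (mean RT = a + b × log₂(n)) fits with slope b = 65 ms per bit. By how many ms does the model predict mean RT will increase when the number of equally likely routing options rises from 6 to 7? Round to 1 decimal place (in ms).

The intercept a cancels: ΔRT = b·(log₂ n₂ − log₂ n₁) = b·log₂(n₂/n₁).
log₂(7) − log₂(6) = 2.8074 − 2.5850 = 0.2224.
ΔRT = 65 × 0.2224 = 14.456 ms.

14.5 ms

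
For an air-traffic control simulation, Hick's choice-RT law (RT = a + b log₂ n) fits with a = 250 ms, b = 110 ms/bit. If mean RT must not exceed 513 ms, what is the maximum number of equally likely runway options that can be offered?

110·log₂ n ≤ 513 − 250 = 263, giving log₂ n ≤ 2.3909 and n ≤ 5.245. The largest whole number is 5.

5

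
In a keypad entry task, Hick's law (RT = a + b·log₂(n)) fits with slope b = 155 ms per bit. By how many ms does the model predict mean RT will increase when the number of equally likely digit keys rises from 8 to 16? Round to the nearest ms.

155 ms

Only the slope matters, since a is common to both: ΔRT = b·log₂(n₂/n₁).
log₂(16) − log₂(8) = log₂(16/8) = log₂(2) = 1.
ΔRT = 155 × 1.0000 = 155.000 ms.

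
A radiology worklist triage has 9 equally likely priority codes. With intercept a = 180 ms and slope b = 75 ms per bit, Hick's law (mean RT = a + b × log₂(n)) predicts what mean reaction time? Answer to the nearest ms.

418 ms

log₂(9) = 3.1699 bits, so RT = 180 + 75 × 3.1699 ≈ 417.744 ms.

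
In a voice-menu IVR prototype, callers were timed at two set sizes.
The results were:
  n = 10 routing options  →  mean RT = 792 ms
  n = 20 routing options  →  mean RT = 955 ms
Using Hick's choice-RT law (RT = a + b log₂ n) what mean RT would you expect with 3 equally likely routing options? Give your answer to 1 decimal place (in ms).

RT is linear in log₂ n, so two points fix the line:
  b = (955 − 792) / (log₂ 20 − log₂ 10) = 163 / (4.3219 − 3.3219) = 163.000 ms/bit
  a = 792 − 163.000 × 3.3219 = 250.526 ms
Then RT(3) = 250.526 + 163.000 × log₂ 3 = 250.526 + 163.000 × 1.5850 ≈ 508.875 ms.

508.9 ms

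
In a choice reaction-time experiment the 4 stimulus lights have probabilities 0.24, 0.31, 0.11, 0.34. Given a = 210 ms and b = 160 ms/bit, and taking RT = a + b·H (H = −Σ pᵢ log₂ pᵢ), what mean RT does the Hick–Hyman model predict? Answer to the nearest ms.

Entropy contributions −pᵢ log₂ pᵢ: 0.4941, 0.5238, 0.3503, 0.5292; sum H = 1.8974 bits.
RT = a + bH = 210 + 160·1.8974 = 513.58 ms.

514 ms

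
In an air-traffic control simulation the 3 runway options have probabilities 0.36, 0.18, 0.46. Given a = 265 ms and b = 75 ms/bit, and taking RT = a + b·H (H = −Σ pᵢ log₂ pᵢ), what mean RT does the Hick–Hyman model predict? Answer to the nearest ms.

H = 0.36·log₂(1/0.36) + 0.18·log₂(1/0.18) + 0.46·log₂(1/0.46) = 1.4913 bits.
RT = 265 + 75 × 1.4913 = 376.84 ms.

377 ms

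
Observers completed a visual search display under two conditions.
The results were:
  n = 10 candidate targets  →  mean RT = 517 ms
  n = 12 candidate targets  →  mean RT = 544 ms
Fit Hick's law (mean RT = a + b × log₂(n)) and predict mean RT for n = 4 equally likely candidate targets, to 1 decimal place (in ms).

RT is linear in log₂ n, so two points fix the line:
  b = (544 − 517) / (log₂ 12 − log₂ 10) = 27 / (3.5850 − 3.3219) = 102.648 ms/bit
  a = 517 − 102.648 × 3.3219 = 176.010 ms
Then RT(4) = 176.010 + 102.648 × log₂ 4 = 176.010 + 102.648 × 2 ≈ 381.307 ms.

381.3 ms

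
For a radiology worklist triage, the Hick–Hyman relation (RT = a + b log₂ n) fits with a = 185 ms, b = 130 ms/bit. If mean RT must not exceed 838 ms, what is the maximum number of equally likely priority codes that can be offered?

Set 185 + 130·log₂ n ≤ 838 → log₂ n ≤ (838 − 185)/130 = 5.0231.
So n ≤ 2^5.0231 = 32.516; the largest integer n is 32.

32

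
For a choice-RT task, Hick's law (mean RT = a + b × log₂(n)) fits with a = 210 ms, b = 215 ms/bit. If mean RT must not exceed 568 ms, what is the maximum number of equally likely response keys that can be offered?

Information budget: (568 − 210)/215 = 1.6651 bits, so n ≤ 2^1.6651 = 3.171 → at most 3.

3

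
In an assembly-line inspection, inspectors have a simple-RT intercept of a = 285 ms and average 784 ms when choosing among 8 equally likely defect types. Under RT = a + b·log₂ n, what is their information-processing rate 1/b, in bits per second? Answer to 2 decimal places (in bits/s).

Choice component = 784 − 285 = 499 ms over log₂(8) = 3 bits.
b = 499 / 3 = 166.333 ms/bit, so 1/b = 6.012 bits/s.

6.01 bits/s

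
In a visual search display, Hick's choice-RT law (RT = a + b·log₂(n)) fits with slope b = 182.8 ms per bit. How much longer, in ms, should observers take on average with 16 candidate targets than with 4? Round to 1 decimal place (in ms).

Only the slope matters, since a is common to both: ΔRT = b·log₂(n₂/n₁).
log₂(16) − log₂(4) = log₂(16/4) = log₂(4) = 2.
ΔRT = 182.8 × 2.0000 = 365.600 ms.

365.6 ms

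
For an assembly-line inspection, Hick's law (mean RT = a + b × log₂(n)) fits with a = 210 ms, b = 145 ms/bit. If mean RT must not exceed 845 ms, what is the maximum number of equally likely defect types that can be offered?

Information budget: (845 − 210)/145 = 4.3793 bits, so n ≤ 2^4.3793 = 20.812 → at most 20.

20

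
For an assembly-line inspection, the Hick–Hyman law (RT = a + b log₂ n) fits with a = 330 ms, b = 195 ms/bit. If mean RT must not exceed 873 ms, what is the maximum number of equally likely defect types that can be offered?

195·log₂ n ≤ 873 − 330 = 543, giving log₂ n ≤ 2.7846 and n ≤ 6.891. The largest whole number is 6.

6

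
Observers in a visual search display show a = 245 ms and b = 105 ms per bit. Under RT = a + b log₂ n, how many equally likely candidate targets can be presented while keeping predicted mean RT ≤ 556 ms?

7

105·log₂ n ≤ 556 − 245 = 311, giving log₂ n ≤ 2.9619 and n ≤ 7.792. The largest whole number is 7.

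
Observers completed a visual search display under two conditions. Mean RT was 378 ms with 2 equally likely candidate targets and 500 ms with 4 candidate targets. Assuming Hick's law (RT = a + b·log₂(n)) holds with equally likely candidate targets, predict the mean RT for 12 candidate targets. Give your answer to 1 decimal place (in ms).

RT is linear in log₂ n, so two points fix the line:
  b = (500 − 378) / (log₂ 4 − log₂ 2) = 122 / (2 − 1) = 122.000 ms/bit
  a = 378 − 122.000 × 1 = 256.000 ms
Then RT(12) = 256.000 + 122.000 × log₂ 12 = 256.000 + 122.000 × 3.5850 ≈ 693.365 ms.

693.4 ms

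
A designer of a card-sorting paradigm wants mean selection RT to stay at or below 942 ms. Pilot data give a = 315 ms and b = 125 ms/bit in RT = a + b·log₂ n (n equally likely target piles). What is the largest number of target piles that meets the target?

32

Information budget: (942 − 315)/125 = 5.0160 bits, so n ≤ 2^5.0160 = 32.357 → at most 32.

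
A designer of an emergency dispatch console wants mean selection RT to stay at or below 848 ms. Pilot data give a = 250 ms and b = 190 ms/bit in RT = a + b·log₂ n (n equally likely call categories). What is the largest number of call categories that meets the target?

8

Information budget: (848 − 250)/190 = 3.1474 bits, so n ≤ 2^3.1474 = 8.860 → at most 8.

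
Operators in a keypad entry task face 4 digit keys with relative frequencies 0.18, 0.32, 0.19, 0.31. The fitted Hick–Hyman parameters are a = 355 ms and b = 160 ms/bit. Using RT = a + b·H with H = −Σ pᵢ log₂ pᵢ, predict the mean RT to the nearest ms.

667 ms

H = 0.18·log₂(1/0.18) + 0.32·log₂(1/0.32) + 0.19·log₂(1/0.19) + 0.31·log₂(1/0.31) = 1.9504 bits.
RT = 355 + 160 × 1.9504 = 667.06 ms.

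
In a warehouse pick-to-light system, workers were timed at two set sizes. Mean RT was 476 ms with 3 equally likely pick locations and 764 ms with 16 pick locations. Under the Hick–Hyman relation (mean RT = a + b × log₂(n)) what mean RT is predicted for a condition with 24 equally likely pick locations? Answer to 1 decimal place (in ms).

833.8 ms

RT is linear in log₂ n, so two points fix the line:
  b = (764 − 476) / (log₂ 16 − log₂ 3) = 288 / (4 − 1.5850) = 119.253 ms/bit
  a = 476 − 119.253 × 1.5850 = 286.989 ms
Then RT(24) = 286.989 + 119.253 × log₂ 24 = 286.989 + 119.253 × 4.5850 ≈ 833.758 ms.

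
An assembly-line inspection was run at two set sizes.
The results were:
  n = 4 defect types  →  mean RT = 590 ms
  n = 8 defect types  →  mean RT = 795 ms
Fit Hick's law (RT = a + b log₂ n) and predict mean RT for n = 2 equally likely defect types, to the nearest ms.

Fit slope and intercept:
  b = (795 − 590) / (log₂ 8 − log₂ 4) = 205 / (3 − 2) = 205 ms/bit
  a = 590 − 205 × 2 = 180 ms
Then RT(2) = 180 + 205 × log₂ 2 = 180 + 205 × 1 ≈ 385.000 ms.

385 ms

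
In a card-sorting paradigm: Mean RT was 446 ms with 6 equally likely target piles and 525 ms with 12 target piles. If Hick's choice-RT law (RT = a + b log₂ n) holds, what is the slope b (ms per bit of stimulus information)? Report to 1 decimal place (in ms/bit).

79.0 ms/bit

Slope: b = (525 − 446) / (log₂ 12 − log₂ 6) = 79/1.0000 = 79.000 ms/bit.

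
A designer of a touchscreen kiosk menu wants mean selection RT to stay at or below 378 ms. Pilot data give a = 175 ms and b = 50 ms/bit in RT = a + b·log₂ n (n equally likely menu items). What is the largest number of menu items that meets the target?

Set 175 + 50·log₂ n ≤ 378 → log₂ n ≤ (378 − 175)/50 = 4.0600.
So n ≤ 2^4.0600 = 16.679; the largest integer n is 16.

16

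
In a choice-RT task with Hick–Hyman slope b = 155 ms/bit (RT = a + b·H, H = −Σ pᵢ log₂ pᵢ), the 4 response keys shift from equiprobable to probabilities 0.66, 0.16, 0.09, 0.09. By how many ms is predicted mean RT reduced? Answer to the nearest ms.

The RT saving is b·ΔH. Equiprobable H₀ = log₂(4) = 2.0000 bits; with the given probabilities H = 1.4440 bits.
b·(H₀ − H) = 155 × (2.0000 − 1.4440) = 86.18 ms.

86 ms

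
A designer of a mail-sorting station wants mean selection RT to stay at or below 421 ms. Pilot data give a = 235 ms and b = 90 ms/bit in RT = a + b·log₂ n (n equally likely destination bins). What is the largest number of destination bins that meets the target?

Information budget: (421 − 235)/90 = 2.0667 bits, so n ≤ 2^2.0667 = 4.189 → at most 4.

4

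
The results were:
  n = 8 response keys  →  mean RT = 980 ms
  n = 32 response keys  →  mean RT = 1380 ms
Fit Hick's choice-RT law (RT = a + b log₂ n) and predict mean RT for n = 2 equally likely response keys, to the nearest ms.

580 ms

With log₂ n on the abscissa the relation is linear; from the two conditions:
  b = (1380 − 980) / (log₂ 32 − log₂ 8) = 400 / (5 − 3) = 200 ms/bit
  a = 980 − 200 × 3 = 380 ms
Then RT(2) = 380 + 200 × log₂ 2 = 380 + 200 × 1 ≈ 580.000 ms.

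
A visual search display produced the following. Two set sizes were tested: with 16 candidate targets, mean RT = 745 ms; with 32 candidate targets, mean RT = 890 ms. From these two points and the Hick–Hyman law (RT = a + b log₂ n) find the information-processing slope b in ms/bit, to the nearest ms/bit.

Slope: b = (890 − 745) / (log₂ 32 − log₂ 16) = 145/1.0000 = 145 ms/bit.

145 ms/bit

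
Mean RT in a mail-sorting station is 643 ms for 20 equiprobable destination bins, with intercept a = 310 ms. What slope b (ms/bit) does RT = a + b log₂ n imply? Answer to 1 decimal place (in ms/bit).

20 alternatives carry log₂ 20 = 4.3219 bits; the choice cost is 643 − 310 = 333 ms, so b = 333/4.3219 = 77.049 ms/bit.

77.0 ms/bit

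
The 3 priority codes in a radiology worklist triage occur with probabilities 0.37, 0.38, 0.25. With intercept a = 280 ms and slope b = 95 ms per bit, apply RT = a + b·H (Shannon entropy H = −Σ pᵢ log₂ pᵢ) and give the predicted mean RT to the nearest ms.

428 ms

H = 0.37·log₂(1/0.37) + 0.38·log₂(1/0.38) + 0.25·log₂(1/0.25) = 1.5612 bits.
RT = 280 + 95 × 1.5612 = 428.31 ms.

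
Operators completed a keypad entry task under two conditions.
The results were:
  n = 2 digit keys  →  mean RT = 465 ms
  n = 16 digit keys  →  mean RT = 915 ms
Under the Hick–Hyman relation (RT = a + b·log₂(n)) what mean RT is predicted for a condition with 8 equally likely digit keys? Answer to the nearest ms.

RT is linear in log₂ n, so two points fix the line:
  b = (915 − 465) / (log₂ 16 − log₂ 2) = 450 / (4 − 1) = 150 ms/bit
  a = 465 − 150 × 1 = 315 ms
Then RT(8) = 315 + 150 × log₂ 8 = 315 + 150 × 3 ≈ 765.000 ms.

765 ms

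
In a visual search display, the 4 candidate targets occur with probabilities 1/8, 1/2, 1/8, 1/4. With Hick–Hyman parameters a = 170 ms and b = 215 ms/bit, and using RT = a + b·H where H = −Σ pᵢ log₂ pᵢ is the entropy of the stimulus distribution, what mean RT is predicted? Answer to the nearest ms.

546 ms

Each term −pᵢ log₂ pᵢ: 0.125·3 + 0.5·1 + 0.125·3 + 0.25·2; summed, H = 1.750 bits.
Mean RT = a + bH = 170 + 215·1.750 = 546.25 ms.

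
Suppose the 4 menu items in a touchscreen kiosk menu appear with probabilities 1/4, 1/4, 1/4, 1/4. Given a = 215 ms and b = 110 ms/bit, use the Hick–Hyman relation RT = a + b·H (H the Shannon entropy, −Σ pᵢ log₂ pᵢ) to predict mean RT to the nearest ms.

Each term −pᵢ log₂ pᵢ: 0.25·2 + 0.25·2 + 0.25·2 + 0.25·2; summed, H = 2.000 bits.
Mean RT = a + bH = 215 + 110·2.000 = 435.00 ms.

435 ms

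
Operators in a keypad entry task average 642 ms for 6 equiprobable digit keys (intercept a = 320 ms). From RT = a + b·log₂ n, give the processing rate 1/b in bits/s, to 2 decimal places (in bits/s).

8.03 bits/s

Choice component = 642 − 320 = 322 ms over log₂(6) = 2.5850 bits.
b = 322 / 2.5850 = 124.567 ms/bit, so 1/b = 8.028 bits/s.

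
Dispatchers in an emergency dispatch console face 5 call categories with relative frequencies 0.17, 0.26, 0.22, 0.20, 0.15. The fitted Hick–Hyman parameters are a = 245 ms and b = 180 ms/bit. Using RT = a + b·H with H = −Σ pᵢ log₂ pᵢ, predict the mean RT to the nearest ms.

H = 0.17·log₂(1/0.17) + 0.26·log₂(1/0.26) + 0.22·log₂(1/0.22) + 0.20·log₂(1/0.20) + 0.15·log₂(1/0.15) = 2.2954 bits.
RT = 245 + 180 × 2.2954 = 658.17 ms.

658 ms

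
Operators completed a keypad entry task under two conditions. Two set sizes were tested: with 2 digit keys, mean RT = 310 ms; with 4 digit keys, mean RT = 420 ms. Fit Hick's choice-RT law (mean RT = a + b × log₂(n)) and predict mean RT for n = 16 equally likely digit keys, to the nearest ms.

640 ms

Fit slope and intercept:
  b = (420 − 310) / (log₂ 4 − log₂ 2) = 110 / (2 − 1) = 110 ms/bit
  a = 310 − 110 × 1 = 200 ms
Then RT(16) = 200 + 110 × log₂ 16 = 200 + 110 × 4 ≈ 640.000 ms.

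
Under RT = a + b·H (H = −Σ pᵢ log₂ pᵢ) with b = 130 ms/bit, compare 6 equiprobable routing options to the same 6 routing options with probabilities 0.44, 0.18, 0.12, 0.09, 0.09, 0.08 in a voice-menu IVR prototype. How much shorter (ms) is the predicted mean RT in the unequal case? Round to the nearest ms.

44 ms

The RT saving is b·ΔH. Equiprobable H₀ = log₂(6) = 2.5850 bits; with the given probabilities H = 2.2503 bits.
b·(H₀ − H) = 130 × (2.5850 − 2.2503) = 43.50 ms.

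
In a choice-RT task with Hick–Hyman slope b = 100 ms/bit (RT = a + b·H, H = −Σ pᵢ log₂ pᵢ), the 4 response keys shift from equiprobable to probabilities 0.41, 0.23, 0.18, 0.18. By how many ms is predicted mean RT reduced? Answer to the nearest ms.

Equiprobable entropy H₀ = log₂ 4 = 2.0000 bits.
Skewed entropy H = −Σ pᵢ log₂ pᵢ = 1.9057 bits.
ΔRT = b·(H₀ − H) = 100 × 0.0943 = 9.43 ms.

9 ms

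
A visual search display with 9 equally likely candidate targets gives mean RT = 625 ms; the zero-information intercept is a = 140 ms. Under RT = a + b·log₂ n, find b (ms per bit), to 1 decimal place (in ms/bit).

153.0 ms/bit

b = (625 − 140) / log₂(9) = 485 / 3.1699 = 153.000 ms/bit.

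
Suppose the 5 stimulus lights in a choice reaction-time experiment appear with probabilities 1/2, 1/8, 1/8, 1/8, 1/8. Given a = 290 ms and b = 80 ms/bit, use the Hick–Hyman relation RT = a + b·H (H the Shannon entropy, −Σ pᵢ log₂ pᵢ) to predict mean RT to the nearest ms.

450 ms

H = −Σ pᵢ log₂ pᵢ = 0.5·1 + 0.125·3 + 0.125·3 + 0.125·3 + 0.125·3 = 2.000 bits.
RT = 290 + 80 × 2.000 = 450.00 ms.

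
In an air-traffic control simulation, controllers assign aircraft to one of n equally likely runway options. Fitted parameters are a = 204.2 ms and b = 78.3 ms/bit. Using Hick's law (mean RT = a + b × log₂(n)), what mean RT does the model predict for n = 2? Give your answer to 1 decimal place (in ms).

282.5 ms

log₂(2) = 1 bits, so RT = 204.2 + 78.3 × 1 ≈ 282.500 ms.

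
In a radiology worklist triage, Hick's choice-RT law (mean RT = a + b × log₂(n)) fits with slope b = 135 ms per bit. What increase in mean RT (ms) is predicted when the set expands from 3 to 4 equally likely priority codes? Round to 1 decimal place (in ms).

56.0 ms

ΔRT = (a + b log₂ n₂) − (a + b log₂ n₁) = b·(log₂ n₂ − log₂ n₁).
log₂(4) − log₂(3) = 2 − 1.5850 = 0.4150.
ΔRT = 135 × 0.4150 = 56.030 ms.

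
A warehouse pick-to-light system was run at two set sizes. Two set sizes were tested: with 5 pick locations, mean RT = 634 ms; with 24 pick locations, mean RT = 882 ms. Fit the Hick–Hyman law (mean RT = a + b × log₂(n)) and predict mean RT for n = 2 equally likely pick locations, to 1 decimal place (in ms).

489.1 ms

Solve the two-equation system in a and b:
  b = (882 − 634) / (log₂ 24 − log₂ 5) = 248 / (4.5850 − 2.3219) = 109.587 ms/bit
  a = 634 − 109.587 × 2.3219 = 379.546 ms
Then RT(2) = 379.546 + 109.587 × log₂ 2 = 379.546 + 109.587 × 1 ≈ 489.133 ms.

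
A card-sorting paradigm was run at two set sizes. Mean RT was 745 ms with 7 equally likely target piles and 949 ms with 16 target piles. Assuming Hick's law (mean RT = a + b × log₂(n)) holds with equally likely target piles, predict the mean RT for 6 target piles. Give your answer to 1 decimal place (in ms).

707.0 ms

With log₂ n on the abscissa the relation is linear; from the two conditions:
  b = (949 − 745) / (log₂ 16 − log₂ 7) = 204 / (4 − 2.8074) = 171.048 ms/bit
  a = 745 − 171.048 × 2.8074 = 264.807 ms
Then RT(6) = 264.807 + 171.048 × log₂ 6 = 264.807 + 171.048 × 2.5850 ≈ 706.960 ms.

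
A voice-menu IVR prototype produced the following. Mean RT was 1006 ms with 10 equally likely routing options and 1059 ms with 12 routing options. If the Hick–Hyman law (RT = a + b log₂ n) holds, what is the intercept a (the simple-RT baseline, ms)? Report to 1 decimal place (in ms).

b = (RT₂ − RT₁)/(log₂ n₂ − log₂ n₁) = (1059 − 1006)/(3.5850 − 3.3219) = 201.495 ms/bit.
a = RT₁ − b·log₂ n₁ = 1006 − 201.495 × 3.3219 = 336.650 ms.

336.6 ms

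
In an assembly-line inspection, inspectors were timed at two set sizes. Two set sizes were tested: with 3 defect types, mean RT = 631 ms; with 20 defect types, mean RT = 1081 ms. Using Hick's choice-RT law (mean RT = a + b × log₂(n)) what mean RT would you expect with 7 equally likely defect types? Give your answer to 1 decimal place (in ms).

832.0 ms

RT is linear in log₂ n, so two points fix the line:
  b = (1081 − 631) / (log₂ 20 − log₂ 3) = 450 / (4.3219 − 1.5850) = 164.416 ms/bit
  a = 631 − 164.416 × 1.5850 = 370.407 ms
Then RT(7) = 370.407 + 164.416 × log₂ 7 = 370.407 + 164.416 × 2.8074 ≈ 831.980 ms.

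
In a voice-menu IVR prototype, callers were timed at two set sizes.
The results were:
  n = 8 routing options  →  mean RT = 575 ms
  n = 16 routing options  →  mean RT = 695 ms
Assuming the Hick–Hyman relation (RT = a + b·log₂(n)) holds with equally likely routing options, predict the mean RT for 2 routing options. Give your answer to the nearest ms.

335 ms

With log₂ n on the abscissa the relation is linear; from the two conditions:
  b = (695 − 575) / (log₂ 16 − log₂ 8) = 120 / (4 − 3) = 120 ms/bit
  a = 575 − 120 × 3 = 215 ms
Then RT(2) = 215 + 120 × log₂ 2 = 215 + 120 × 1 ≈ 335.000 ms.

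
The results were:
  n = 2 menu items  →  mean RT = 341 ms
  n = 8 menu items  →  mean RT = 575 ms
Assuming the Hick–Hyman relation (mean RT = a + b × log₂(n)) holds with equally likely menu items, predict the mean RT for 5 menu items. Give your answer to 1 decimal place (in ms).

495.7 ms

Solve the two-equation system in a and b:
  b = (575 − 341) / (log₂ 8 − log₂ 2) = 234 / (3 − 1) = 117.000 ms/bit
  a = 341 − 117.000 × 1 = 224.000 ms
Then RT(5) = 224.000 + 117.000 × log₂ 5 = 224.000 + 117.000 × 2.3219 ≈ 495.666 ms.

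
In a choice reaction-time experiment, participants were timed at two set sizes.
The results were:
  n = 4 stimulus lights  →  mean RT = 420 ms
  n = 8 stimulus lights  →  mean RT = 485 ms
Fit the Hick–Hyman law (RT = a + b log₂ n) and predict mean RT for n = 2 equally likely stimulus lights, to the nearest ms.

355 ms

With log₂ n on the abscissa the relation is linear; from the two conditions:
  b = (485 − 420) / (log₂ 8 − log₂ 4) = 65 / (3 − 2) = 65 ms/bit
  a = 420 − 65 × 2 = 290 ms
Then RT(2) = 290 + 65 × log₂ 2 = 290 + 65 × 1 ≈ 355.000 ms.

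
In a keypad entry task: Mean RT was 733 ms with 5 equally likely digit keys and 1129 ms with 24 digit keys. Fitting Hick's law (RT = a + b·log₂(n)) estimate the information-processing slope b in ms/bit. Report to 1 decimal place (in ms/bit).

175.0 ms/bit

b = (RT₂ − RT₁)/(log₂ n₂ − log₂ n₁) = (1129 − 733)/(4.5850 − 2.3219) = 174.986 ms/bit.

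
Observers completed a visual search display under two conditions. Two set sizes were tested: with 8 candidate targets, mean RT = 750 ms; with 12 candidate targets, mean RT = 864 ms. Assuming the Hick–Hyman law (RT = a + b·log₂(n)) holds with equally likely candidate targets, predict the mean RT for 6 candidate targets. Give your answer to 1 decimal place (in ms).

Solve the two-equation system in a and b:
  b = (864 − 750) / (log₂ 12 − log₂ 8) = 114 / (3.5850 − 3) = 194.884 ms/bit
  a = 750 − 194.884 × 3 = 165.347 ms
Then RT(6) = 165.347 + 194.884 × log₂ 6 = 165.347 + 194.884 × 2.5850 ≈ 669.116 ms.

669.1 ms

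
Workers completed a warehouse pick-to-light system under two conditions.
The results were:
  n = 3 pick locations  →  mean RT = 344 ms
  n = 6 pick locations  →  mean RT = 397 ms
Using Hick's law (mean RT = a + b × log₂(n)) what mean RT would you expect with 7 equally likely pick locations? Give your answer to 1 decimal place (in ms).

408.8 ms

RT is linear in log₂ n, so two points fix the line:
  b = (397 − 344) / (log₂ 6 − log₂ 3) = 53 / (2.5850 − 1.5850) = 53.000 ms/bit
  a = 344 − 53.000 × 1.5850 = 259.997 ms
Then RT(7) = 259.997 + 53.000 × log₂ 7 = 259.997 + 53.000 × 2.8074 ≈ 408.787 ms.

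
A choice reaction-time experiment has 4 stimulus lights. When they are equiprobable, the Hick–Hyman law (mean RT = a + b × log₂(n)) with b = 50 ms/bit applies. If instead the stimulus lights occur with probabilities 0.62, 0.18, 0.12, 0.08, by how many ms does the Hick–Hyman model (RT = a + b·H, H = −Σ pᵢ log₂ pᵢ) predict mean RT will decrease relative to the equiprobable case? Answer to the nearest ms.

Equiprobable entropy H₀ = log₂ 4 = 2.0000 bits.
Skewed entropy H = −Σ pᵢ log₂ pᵢ = 1.5315 bits.
ΔRT = b·(H₀ − H) = 50 × 0.4685 = 23.43 ms.

23 ms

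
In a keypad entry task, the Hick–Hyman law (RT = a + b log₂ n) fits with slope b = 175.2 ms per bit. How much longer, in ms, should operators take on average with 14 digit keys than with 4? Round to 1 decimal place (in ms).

316.6 ms

Only the slope matters, since a is common to both: ΔRT = b·log₂(n₂/n₁).
log₂(14) − log₂(4) = 3.8074 − 2 = 1.8074.
ΔRT = 175.2 × 1.8074 = 316.649 ms.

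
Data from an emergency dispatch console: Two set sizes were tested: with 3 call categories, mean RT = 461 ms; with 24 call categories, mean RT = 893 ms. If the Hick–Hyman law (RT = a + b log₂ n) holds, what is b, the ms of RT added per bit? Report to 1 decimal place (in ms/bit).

144.0 ms/bit

The slope on a log₂ axis is (893 − 461) / (4.5850 − 1.5850) = 144.000 ms/bit.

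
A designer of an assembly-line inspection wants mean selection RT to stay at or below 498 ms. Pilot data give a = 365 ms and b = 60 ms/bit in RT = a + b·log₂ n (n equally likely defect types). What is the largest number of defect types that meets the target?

60·log₂ n ≤ 498 − 365 = 133, giving log₂ n ≤ 2.2167 and n ≤ 4.648. The largest whole number is 4.

4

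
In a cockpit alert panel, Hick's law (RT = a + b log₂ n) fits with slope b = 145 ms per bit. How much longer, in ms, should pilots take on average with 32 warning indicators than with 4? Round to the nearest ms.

ΔRT = (a + b log₂ n₂) − (a + b log₂ n₁) = b·(log₂ n₂ − log₂ n₁).
log₂(32) − log₂(4) = log₂(32/4) = log₂(8) = 3.
ΔRT = 145 × 3.0000 = 435.000 ms.

435 ms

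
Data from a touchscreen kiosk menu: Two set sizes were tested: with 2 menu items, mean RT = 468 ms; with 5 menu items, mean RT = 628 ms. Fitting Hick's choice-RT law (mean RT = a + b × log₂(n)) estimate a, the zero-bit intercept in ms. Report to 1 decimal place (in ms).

347.0 ms

b = (RT₂ − RT₁)/(log₂ n₂ − log₂ n₁) = (628 − 468)/(2.3219 − 1) = 121.035 ms/bit.
Intercept: a = 468 − 121.035·log₂(2) = 346.965 ms.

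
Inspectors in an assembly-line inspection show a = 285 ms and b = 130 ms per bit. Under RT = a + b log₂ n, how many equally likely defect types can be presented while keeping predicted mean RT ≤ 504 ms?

130·log₂ n ≤ 504 − 285 = 219, giving log₂ n ≤ 1.6846 and n ≤ 3.215. The largest whole number is 3.

3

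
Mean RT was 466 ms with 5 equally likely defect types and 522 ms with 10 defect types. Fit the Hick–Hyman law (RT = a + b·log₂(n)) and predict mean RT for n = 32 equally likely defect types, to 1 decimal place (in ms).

616.0 ms

RT is linear in log₂ n, so two points fix the line:
  b = (522 − 466) / (log₂ 10 − log₂ 5) = 56 / (3.3219 − 2.3219) = 56.000 ms/bit
  a = 466 − 56.000 × 2.3219 = 335.972 ms
Then RT(32) = 335.972 + 56.000 × log₂ 32 = 335.972 + 56.000 × 5 ≈ 615.972 ms.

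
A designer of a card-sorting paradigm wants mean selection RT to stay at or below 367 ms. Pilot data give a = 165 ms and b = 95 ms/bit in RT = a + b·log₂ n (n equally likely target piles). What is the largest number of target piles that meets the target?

Information budget: (367 − 165)/95 = 2.1263 bits, so n ≤ 2^2.1263 = 4.366 → at most 4.

4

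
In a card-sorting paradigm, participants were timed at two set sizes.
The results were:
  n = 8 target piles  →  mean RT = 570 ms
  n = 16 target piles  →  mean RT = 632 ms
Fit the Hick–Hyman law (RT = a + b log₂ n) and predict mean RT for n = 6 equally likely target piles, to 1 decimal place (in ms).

RT is linear in log₂ n, so two points fix the line:
  b = (632 − 570) / (log₂ 16 − log₂ 8) = 62 / (4 − 3) = 62.000 ms/bit
  a = 570 − 62.000 × 3 = 384.000 ms
Then RT(6) = 384.000 + 62.000 × log₂ 6 = 384.000 + 62.000 × 2.5850 ≈ 544.268 ms.

544.3 ms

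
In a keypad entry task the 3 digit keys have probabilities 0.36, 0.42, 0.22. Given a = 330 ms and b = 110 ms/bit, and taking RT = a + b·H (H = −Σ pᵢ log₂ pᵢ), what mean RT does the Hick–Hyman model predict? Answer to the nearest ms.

499 ms

Entropy contributions −pᵢ log₂ pᵢ: 0.5306, 0.5256, 0.4806; sum H = 1.5368 bits.
RT = a + bH = 330 + 110·1.5368 = 499.05 ms.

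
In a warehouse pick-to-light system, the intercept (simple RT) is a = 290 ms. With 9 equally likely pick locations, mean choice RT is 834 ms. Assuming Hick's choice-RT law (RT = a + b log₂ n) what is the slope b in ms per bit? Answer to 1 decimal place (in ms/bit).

171.6 ms/bit

9 alternatives carry log₂ 9 = 3.1699 bits; the choice cost is 834 − 290 = 544 ms, so b = 544/3.1699 = 171.613 ms/bit.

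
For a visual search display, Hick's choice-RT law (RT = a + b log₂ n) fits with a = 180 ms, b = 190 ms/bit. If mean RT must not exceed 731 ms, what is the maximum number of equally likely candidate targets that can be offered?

Set 180 + 190·log₂ n ≤ 731 → log₂ n ≤ (731 − 180)/190 = 2.9000.
So n ≤ 2^2.9000 = 7.464; the largest integer n is 7.

7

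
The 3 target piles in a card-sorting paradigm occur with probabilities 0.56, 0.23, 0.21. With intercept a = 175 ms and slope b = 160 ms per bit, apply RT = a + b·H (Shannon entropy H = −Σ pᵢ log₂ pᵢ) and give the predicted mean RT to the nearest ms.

H = 0.56·log₂(1/0.56) + 0.23·log₂(1/0.23) + 0.21·log₂(1/0.21) = 1.4289 bits.
RT = 175 + 160 × 1.4289 = 403.63 ms.

404 ms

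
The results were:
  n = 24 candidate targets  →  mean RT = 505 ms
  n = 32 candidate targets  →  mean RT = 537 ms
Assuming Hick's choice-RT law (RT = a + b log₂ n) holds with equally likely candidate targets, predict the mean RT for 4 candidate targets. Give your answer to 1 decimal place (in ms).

Solve the two-equation system in a and b:
  b = (537 − 505) / (log₂ 32 − log₂ 24) = 32 / (5 − 4.5850) = 77.101 ms/bit
  a = 505 − 77.101 × 4.5850 = 151.493 ms
Then RT(4) = 151.493 + 77.101 × log₂ 4 = 151.493 + 77.101 × 2 ≈ 305.696 ms.

305.7 ms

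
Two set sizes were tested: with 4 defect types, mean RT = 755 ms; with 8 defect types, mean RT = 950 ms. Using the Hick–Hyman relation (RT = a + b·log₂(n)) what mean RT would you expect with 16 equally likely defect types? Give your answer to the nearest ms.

1145 ms

Fit slope and intercept:
  b = (950 − 755) / (log₂ 8 − log₂ 4) = 195 / (3 − 2) = 195 ms/bit
  a = 755 − 195 × 2 = 365 ms
Then RT(16) = 365 + 195 × log₂ 16 = 365 + 195 × 4 ≈ 1145.000 ms.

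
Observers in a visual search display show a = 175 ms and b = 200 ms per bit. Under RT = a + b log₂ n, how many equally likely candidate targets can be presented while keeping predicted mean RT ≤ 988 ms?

16

200·log₂ n ≤ 988 − 175 = 813, giving log₂ n ≤ 4.0650 and n ≤ 16.737. The largest whole number is 16.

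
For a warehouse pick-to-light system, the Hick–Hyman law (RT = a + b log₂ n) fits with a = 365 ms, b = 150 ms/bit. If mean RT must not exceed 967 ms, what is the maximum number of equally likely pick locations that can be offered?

150·log₂ n ≤ 967 − 365 = 602, giving log₂ n ≤ 4.0133 and n ≤ 16.149. The largest whole number is 16.

16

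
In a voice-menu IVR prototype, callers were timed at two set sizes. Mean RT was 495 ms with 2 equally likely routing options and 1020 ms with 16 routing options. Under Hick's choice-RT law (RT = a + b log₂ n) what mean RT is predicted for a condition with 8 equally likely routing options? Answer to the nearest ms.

Fit slope and intercept:
  b = (1020 − 495) / (log₂ 16 − log₂ 2) = 525 / (4 − 1) = 175 ms/bit
  a = 495 − 175 × 1 = 320 ms
Then RT(8) = 320 + 175 × log₂ 8 = 320 + 175 × 3 ≈ 845.000 ms.

845 ms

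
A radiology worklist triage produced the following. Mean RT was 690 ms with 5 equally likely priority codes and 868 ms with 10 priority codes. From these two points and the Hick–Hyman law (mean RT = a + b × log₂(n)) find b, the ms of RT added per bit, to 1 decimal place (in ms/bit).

178.0 ms/bit

b = (RT₂ − RT₁)/(log₂ n₂ − log₂ n₁) = (868 − 690)/(3.3219 − 2.3219) = 178.000 ms/bit.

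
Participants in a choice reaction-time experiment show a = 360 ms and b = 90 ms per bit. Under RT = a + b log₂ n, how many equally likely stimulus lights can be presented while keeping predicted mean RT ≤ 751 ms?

20

Information budget: (751 − 360)/90 = 4.3444 bits, so n ≤ 2^4.3444 = 20.315 → at most 20.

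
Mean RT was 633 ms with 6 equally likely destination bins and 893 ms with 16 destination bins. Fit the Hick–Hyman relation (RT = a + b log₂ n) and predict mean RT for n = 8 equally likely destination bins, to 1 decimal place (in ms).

With log₂ n on the abscissa the relation is linear; from the two conditions:
  b = (893 − 633) / (log₂ 16 − log₂ 6) = 260 / (4 − 2.5850) = 183.741 ms/bit
  a = 633 − 183.741 × 2.5850 = 158.037 ms
Then RT(8) = 158.037 + 183.741 × log₂ 8 = 158.037 + 183.741 × 3 ≈ 709.259 ms.

709.3 ms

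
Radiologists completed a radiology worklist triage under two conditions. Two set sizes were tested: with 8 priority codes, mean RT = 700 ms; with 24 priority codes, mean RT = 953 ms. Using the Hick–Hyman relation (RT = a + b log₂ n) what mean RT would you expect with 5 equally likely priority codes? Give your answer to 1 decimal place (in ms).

With log₂ n on the abscissa the relation is linear; from the two conditions:
  b = (953 − 700) / (log₂ 24 − log₂ 8) = 253 / (4.5850 − 3) = 159.625 ms/bit
  a = 700 − 159.625 × 3 = 221.124 ms
Then RT(5) = 221.124 + 159.625 × log₂ 5 = 221.124 + 159.625 × 2.3219 ≈ 591.763 ms.

591.8 ms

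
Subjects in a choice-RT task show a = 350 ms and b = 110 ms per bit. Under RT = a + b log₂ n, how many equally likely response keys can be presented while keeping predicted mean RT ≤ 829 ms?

20

110·log₂ n ≤ 829 − 350 = 479, giving log₂ n ≤ 4.3545 and n ≤ 20.457. The largest whole number is 20.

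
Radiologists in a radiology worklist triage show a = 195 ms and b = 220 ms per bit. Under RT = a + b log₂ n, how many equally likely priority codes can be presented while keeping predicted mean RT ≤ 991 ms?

12

Set 195 + 220·log₂ n ≤ 991 → log₂ n ≤ (991 − 195)/220 = 3.6182.
So n ≤ 2^3.6182 = 12.280; the largest integer n is 12.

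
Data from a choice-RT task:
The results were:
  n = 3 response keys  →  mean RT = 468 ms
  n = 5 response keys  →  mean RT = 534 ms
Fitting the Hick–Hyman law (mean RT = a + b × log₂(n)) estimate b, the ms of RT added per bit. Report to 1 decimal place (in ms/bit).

89.6 ms/bit

The slope on a log₂ axis is (534 − 468) / (2.3219 − 1.5850) = 89.556 ms/bit.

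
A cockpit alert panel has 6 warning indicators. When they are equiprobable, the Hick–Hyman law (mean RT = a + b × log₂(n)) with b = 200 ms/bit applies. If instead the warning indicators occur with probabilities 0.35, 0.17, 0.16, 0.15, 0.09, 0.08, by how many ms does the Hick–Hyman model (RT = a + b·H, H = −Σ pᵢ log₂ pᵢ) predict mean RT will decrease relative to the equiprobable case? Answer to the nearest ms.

Equiprobable entropy H₀ = log₂ 6 = 2.5850 bits.
Skewed entropy H = −Σ pᵢ log₂ pᵢ = 2.4024 bits.
ΔRT = b·(H₀ − H) = 200 × 0.1826 = 36.51 ms.

37 ms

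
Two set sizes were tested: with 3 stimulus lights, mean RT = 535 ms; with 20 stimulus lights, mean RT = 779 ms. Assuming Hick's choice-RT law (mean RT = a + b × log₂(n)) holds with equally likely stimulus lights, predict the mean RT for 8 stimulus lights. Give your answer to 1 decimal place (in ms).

661.2 ms

Fit slope and intercept:
  b = (779 − 535) / (log₂ 20 − log₂ 3) = 244 / (4.3219 − 1.5850) = 89.150 ms/bit
  a = 535 − 89.150 × 1.5850 = 393.701 ms
Then RT(8) = 393.701 + 89.150 × log₂ 8 = 393.701 + 89.150 × 3 ≈ 661.150 ms.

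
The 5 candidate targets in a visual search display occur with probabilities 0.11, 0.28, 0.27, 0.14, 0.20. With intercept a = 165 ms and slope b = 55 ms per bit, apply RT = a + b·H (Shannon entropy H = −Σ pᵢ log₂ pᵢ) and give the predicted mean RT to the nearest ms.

288 ms

H = 0.11·log₂(1/0.11) + 0.28·log₂(1/0.28) + 0.27·log₂(1/0.27) + 0.14·log₂(1/0.14) + 0.20·log₂(1/0.20) = 2.2360 bits.
RT = 165 + 55 × 2.2360 = 287.98 ms.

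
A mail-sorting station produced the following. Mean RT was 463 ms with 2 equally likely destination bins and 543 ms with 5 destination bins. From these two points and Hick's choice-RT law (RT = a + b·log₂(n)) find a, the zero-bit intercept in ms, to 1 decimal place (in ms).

402.5 ms

Slope: b = (543 − 463) / (log₂ 5 − log₂ 2) = 80/1.3219 = 60.518 ms/bit.
a = RT₁ − b·log₂ n₁ = 463 − 60.518 × 1 = 402.482 ms.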